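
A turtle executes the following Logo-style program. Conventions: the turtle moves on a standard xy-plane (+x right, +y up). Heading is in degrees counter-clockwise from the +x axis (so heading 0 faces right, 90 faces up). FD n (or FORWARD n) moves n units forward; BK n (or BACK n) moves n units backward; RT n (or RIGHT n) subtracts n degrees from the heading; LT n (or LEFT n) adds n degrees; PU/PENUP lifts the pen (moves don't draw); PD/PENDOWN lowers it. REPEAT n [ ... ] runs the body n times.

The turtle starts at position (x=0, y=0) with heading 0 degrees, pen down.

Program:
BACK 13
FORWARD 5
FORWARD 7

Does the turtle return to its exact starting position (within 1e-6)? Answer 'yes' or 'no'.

Answer: no

Derivation:
Executing turtle program step by step:
Start: pos=(0,0), heading=0, pen down
BK 13: (0,0) -> (-13,0) [heading=0, draw]
FD 5: (-13,0) -> (-8,0) [heading=0, draw]
FD 7: (-8,0) -> (-1,0) [heading=0, draw]
Final: pos=(-1,0), heading=0, 3 segment(s) drawn

Start position: (0, 0)
Final position: (-1, 0)
Distance = 1; >= 1e-6 -> NOT closed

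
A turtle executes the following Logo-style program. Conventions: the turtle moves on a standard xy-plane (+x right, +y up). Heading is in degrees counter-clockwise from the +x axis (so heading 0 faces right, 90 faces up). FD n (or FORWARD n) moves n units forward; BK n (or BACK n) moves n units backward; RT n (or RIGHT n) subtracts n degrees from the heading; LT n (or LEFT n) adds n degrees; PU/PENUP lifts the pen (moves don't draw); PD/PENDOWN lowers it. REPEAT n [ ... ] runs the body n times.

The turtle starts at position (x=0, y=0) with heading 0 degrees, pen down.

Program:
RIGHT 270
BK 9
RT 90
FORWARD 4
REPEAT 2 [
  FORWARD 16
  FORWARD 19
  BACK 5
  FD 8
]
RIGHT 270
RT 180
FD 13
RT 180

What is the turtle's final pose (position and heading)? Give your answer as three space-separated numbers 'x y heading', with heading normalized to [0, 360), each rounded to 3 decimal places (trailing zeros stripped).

Executing turtle program step by step:
Start: pos=(0,0), heading=0, pen down
RT 270: heading 0 -> 90
BK 9: (0,0) -> (0,-9) [heading=90, draw]
RT 90: heading 90 -> 0
FD 4: (0,-9) -> (4,-9) [heading=0, draw]
REPEAT 2 [
  -- iteration 1/2 --
  FD 16: (4,-9) -> (20,-9) [heading=0, draw]
  FD 19: (20,-9) -> (39,-9) [heading=0, draw]
  BK 5: (39,-9) -> (34,-9) [heading=0, draw]
  FD 8: (34,-9) -> (42,-9) [heading=0, draw]
  -- iteration 2/2 --
  FD 16: (42,-9) -> (58,-9) [heading=0, draw]
  FD 19: (58,-9) -> (77,-9) [heading=0, draw]
  BK 5: (77,-9) -> (72,-9) [heading=0, draw]
  FD 8: (72,-9) -> (80,-9) [heading=0, draw]
]
RT 270: heading 0 -> 90
RT 180: heading 90 -> 270
FD 13: (80,-9) -> (80,-22) [heading=270, draw]
RT 180: heading 270 -> 90
Final: pos=(80,-22), heading=90, 11 segment(s) drawn

Answer: 80 -22 90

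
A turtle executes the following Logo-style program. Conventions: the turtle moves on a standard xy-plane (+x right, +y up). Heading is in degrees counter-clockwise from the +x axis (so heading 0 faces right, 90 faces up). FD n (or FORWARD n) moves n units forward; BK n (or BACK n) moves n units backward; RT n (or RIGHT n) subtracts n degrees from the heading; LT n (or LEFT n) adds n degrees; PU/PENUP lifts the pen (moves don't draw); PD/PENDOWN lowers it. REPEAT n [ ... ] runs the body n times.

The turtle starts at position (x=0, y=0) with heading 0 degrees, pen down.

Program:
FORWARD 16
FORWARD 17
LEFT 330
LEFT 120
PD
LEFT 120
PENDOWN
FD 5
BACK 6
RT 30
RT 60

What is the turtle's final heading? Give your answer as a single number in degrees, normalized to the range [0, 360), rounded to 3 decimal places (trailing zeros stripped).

Executing turtle program step by step:
Start: pos=(0,0), heading=0, pen down
FD 16: (0,0) -> (16,0) [heading=0, draw]
FD 17: (16,0) -> (33,0) [heading=0, draw]
LT 330: heading 0 -> 330
LT 120: heading 330 -> 90
PD: pen down
LT 120: heading 90 -> 210
PD: pen down
FD 5: (33,0) -> (28.67,-2.5) [heading=210, draw]
BK 6: (28.67,-2.5) -> (33.866,0.5) [heading=210, draw]
RT 30: heading 210 -> 180
RT 60: heading 180 -> 120
Final: pos=(33.866,0.5), heading=120, 4 segment(s) drawn

Answer: 120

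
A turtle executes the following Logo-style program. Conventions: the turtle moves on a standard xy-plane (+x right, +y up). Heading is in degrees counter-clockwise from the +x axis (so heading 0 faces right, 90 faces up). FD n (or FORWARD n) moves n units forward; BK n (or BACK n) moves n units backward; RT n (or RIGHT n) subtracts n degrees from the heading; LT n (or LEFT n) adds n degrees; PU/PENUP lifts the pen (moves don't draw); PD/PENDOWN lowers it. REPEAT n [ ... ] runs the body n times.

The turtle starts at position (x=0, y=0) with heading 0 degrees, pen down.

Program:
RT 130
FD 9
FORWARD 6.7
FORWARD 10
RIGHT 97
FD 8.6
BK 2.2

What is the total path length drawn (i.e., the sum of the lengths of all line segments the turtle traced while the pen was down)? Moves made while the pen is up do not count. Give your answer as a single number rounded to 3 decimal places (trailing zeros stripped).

Executing turtle program step by step:
Start: pos=(0,0), heading=0, pen down
RT 130: heading 0 -> 230
FD 9: (0,0) -> (-5.785,-6.894) [heading=230, draw]
FD 6.7: (-5.785,-6.894) -> (-10.092,-12.027) [heading=230, draw]
FD 10: (-10.092,-12.027) -> (-16.52,-19.687) [heading=230, draw]
RT 97: heading 230 -> 133
FD 8.6: (-16.52,-19.687) -> (-22.385,-13.398) [heading=133, draw]
BK 2.2: (-22.385,-13.398) -> (-20.884,-15.007) [heading=133, draw]
Final: pos=(-20.884,-15.007), heading=133, 5 segment(s) drawn

Segment lengths:
  seg 1: (0,0) -> (-5.785,-6.894), length = 9
  seg 2: (-5.785,-6.894) -> (-10.092,-12.027), length = 6.7
  seg 3: (-10.092,-12.027) -> (-16.52,-19.687), length = 10
  seg 4: (-16.52,-19.687) -> (-22.385,-13.398), length = 8.6
  seg 5: (-22.385,-13.398) -> (-20.884,-15.007), length = 2.2
Total = 36.5

Answer: 36.5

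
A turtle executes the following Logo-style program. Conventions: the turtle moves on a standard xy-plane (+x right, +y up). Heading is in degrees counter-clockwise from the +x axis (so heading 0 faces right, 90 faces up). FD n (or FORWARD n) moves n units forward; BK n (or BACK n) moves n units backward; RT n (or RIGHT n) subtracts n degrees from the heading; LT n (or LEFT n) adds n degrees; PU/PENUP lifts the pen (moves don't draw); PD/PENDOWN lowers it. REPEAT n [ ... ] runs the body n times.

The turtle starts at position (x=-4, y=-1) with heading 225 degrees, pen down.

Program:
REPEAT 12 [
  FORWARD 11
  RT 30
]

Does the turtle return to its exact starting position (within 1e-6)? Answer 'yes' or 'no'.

Executing turtle program step by step:
Start: pos=(-4,-1), heading=225, pen down
REPEAT 12 [
  -- iteration 1/12 --
  FD 11: (-4,-1) -> (-11.778,-8.778) [heading=225, draw]
  RT 30: heading 225 -> 195
  -- iteration 2/12 --
  FD 11: (-11.778,-8.778) -> (-22.403,-11.625) [heading=195, draw]
  RT 30: heading 195 -> 165
  -- iteration 3/12 --
  FD 11: (-22.403,-11.625) -> (-33.029,-8.778) [heading=165, draw]
  RT 30: heading 165 -> 135
  -- iteration 4/12 --
  FD 11: (-33.029,-8.778) -> (-40.807,-1) [heading=135, draw]
  RT 30: heading 135 -> 105
  -- iteration 5/12 --
  FD 11: (-40.807,-1) -> (-43.654,9.625) [heading=105, draw]
  RT 30: heading 105 -> 75
  -- iteration 6/12 --
  FD 11: (-43.654,9.625) -> (-40.807,20.25) [heading=75, draw]
  RT 30: heading 75 -> 45
  -- iteration 7/12 --
  FD 11: (-40.807,20.25) -> (-33.029,28.029) [heading=45, draw]
  RT 30: heading 45 -> 15
  -- iteration 8/12 --
  FD 11: (-33.029,28.029) -> (-22.403,30.876) [heading=15, draw]
  RT 30: heading 15 -> 345
  -- iteration 9/12 --
  FD 11: (-22.403,30.876) -> (-11.778,28.029) [heading=345, draw]
  RT 30: heading 345 -> 315
  -- iteration 10/12 --
  FD 11: (-11.778,28.029) -> (-4,20.25) [heading=315, draw]
  RT 30: heading 315 -> 285
  -- iteration 11/12 --
  FD 11: (-4,20.25) -> (-1.153,9.625) [heading=285, draw]
  RT 30: heading 285 -> 255
  -- iteration 12/12 --
  FD 11: (-1.153,9.625) -> (-4,-1) [heading=255, draw]
  RT 30: heading 255 -> 225
]
Final: pos=(-4,-1), heading=225, 12 segment(s) drawn

Start position: (-4, -1)
Final position: (-4, -1)
Distance = 0; < 1e-6 -> CLOSED

Answer: yes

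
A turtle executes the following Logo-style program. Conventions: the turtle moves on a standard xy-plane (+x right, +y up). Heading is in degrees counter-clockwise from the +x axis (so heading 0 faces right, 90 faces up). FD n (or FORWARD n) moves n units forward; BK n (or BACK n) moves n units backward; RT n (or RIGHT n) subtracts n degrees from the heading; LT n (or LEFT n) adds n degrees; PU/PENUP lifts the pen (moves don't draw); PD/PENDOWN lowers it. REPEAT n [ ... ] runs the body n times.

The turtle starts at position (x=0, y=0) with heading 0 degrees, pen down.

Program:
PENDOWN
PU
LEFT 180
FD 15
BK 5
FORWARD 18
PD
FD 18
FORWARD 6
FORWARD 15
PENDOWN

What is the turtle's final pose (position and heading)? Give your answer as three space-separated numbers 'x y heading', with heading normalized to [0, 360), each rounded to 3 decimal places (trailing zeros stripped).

Executing turtle program step by step:
Start: pos=(0,0), heading=0, pen down
PD: pen down
PU: pen up
LT 180: heading 0 -> 180
FD 15: (0,0) -> (-15,0) [heading=180, move]
BK 5: (-15,0) -> (-10,0) [heading=180, move]
FD 18: (-10,0) -> (-28,0) [heading=180, move]
PD: pen down
FD 18: (-28,0) -> (-46,0) [heading=180, draw]
FD 6: (-46,0) -> (-52,0) [heading=180, draw]
FD 15: (-52,0) -> (-67,0) [heading=180, draw]
PD: pen down
Final: pos=(-67,0), heading=180, 3 segment(s) drawn

Answer: -67 0 180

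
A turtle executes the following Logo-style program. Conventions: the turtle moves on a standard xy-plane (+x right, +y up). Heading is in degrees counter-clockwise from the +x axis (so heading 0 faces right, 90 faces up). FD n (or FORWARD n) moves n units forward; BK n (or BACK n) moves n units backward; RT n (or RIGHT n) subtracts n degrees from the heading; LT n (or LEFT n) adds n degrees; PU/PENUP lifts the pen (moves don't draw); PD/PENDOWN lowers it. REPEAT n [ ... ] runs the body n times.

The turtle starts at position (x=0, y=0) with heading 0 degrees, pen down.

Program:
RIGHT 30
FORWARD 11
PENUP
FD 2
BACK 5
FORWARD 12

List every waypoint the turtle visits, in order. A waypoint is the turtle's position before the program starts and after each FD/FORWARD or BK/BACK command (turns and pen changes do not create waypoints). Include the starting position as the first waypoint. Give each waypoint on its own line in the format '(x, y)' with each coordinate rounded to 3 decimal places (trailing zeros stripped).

Executing turtle program step by step:
Start: pos=(0,0), heading=0, pen down
RT 30: heading 0 -> 330
FD 11: (0,0) -> (9.526,-5.5) [heading=330, draw]
PU: pen up
FD 2: (9.526,-5.5) -> (11.258,-6.5) [heading=330, move]
BK 5: (11.258,-6.5) -> (6.928,-4) [heading=330, move]
FD 12: (6.928,-4) -> (17.321,-10) [heading=330, move]
Final: pos=(17.321,-10), heading=330, 1 segment(s) drawn
Waypoints (5 total):
(0, 0)
(9.526, -5.5)
(11.258, -6.5)
(6.928, -4)
(17.321, -10)

Answer: (0, 0)
(9.526, -5.5)
(11.258, -6.5)
(6.928, -4)
(17.321, -10)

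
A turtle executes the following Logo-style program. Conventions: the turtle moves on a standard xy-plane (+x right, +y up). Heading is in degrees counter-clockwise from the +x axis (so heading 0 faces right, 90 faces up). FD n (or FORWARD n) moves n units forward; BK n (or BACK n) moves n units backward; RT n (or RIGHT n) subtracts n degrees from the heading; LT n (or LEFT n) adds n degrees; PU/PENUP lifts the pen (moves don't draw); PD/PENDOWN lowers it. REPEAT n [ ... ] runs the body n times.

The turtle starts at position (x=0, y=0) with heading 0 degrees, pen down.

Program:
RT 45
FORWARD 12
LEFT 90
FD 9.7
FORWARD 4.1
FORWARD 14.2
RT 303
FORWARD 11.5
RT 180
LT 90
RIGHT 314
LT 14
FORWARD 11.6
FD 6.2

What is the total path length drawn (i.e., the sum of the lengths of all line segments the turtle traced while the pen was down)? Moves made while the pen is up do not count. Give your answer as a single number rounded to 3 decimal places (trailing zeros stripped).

Answer: 69.3

Derivation:
Executing turtle program step by step:
Start: pos=(0,0), heading=0, pen down
RT 45: heading 0 -> 315
FD 12: (0,0) -> (8.485,-8.485) [heading=315, draw]
LT 90: heading 315 -> 45
FD 9.7: (8.485,-8.485) -> (15.344,-1.626) [heading=45, draw]
FD 4.1: (15.344,-1.626) -> (18.243,1.273) [heading=45, draw]
FD 14.2: (18.243,1.273) -> (28.284,11.314) [heading=45, draw]
RT 303: heading 45 -> 102
FD 11.5: (28.284,11.314) -> (25.893,22.562) [heading=102, draw]
RT 180: heading 102 -> 282
LT 90: heading 282 -> 12
RT 314: heading 12 -> 58
LT 14: heading 58 -> 72
FD 11.6: (25.893,22.562) -> (29.478,33.595) [heading=72, draw]
FD 6.2: (29.478,33.595) -> (31.394,39.491) [heading=72, draw]
Final: pos=(31.394,39.491), heading=72, 7 segment(s) drawn

Segment lengths:
  seg 1: (0,0) -> (8.485,-8.485), length = 12
  seg 2: (8.485,-8.485) -> (15.344,-1.626), length = 9.7
  seg 3: (15.344,-1.626) -> (18.243,1.273), length = 4.1
  seg 4: (18.243,1.273) -> (28.284,11.314), length = 14.2
  seg 5: (28.284,11.314) -> (25.893,22.562), length = 11.5
  seg 6: (25.893,22.562) -> (29.478,33.595), length = 11.6
  seg 7: (29.478,33.595) -> (31.394,39.491), length = 6.2
Total = 69.3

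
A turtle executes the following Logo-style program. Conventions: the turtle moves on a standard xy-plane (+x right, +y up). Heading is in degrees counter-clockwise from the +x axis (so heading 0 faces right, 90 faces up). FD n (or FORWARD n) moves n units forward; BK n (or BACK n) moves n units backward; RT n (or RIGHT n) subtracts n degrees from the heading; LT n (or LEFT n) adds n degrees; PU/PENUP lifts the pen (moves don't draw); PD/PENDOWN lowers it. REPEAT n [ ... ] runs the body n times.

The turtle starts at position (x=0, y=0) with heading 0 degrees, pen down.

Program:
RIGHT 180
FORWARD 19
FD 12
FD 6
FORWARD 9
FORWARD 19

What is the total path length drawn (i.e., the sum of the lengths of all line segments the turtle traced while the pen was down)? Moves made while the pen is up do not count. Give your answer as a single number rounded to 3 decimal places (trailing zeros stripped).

Executing turtle program step by step:
Start: pos=(0,0), heading=0, pen down
RT 180: heading 0 -> 180
FD 19: (0,0) -> (-19,0) [heading=180, draw]
FD 12: (-19,0) -> (-31,0) [heading=180, draw]
FD 6: (-31,0) -> (-37,0) [heading=180, draw]
FD 9: (-37,0) -> (-46,0) [heading=180, draw]
FD 19: (-46,0) -> (-65,0) [heading=180, draw]
Final: pos=(-65,0), heading=180, 5 segment(s) drawn

Segment lengths:
  seg 1: (0,0) -> (-19,0), length = 19
  seg 2: (-19,0) -> (-31,0), length = 12
  seg 3: (-31,0) -> (-37,0), length = 6
  seg 4: (-37,0) -> (-46,0), length = 9
  seg 5: (-46,0) -> (-65,0), length = 19
Total = 65

Answer: 65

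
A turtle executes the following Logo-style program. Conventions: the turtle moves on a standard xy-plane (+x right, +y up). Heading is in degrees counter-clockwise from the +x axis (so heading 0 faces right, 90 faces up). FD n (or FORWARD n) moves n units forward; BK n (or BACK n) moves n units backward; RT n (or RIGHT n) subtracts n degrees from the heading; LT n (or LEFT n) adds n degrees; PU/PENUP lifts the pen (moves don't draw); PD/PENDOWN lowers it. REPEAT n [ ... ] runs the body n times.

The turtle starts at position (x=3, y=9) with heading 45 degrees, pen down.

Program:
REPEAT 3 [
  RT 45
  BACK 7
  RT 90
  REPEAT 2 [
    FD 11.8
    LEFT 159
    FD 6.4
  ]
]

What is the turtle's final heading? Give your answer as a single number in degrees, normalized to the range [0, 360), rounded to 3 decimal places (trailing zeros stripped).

Executing turtle program step by step:
Start: pos=(3,9), heading=45, pen down
REPEAT 3 [
  -- iteration 1/3 --
  RT 45: heading 45 -> 0
  BK 7: (3,9) -> (-4,9) [heading=0, draw]
  RT 90: heading 0 -> 270
  REPEAT 2 [
    -- iteration 1/2 --
    FD 11.8: (-4,9) -> (-4,-2.8) [heading=270, draw]
    LT 159: heading 270 -> 69
    FD 6.4: (-4,-2.8) -> (-1.706,3.175) [heading=69, draw]
    -- iteration 2/2 --
    FD 11.8: (-1.706,3.175) -> (2.522,14.191) [heading=69, draw]
    LT 159: heading 69 -> 228
    FD 6.4: (2.522,14.191) -> (-1.76,9.435) [heading=228, draw]
  ]
  -- iteration 2/3 --
  RT 45: heading 228 -> 183
  BK 7: (-1.76,9.435) -> (5.23,9.801) [heading=183, draw]
  RT 90: heading 183 -> 93
  REPEAT 2 [
    -- iteration 1/2 --
    FD 11.8: (5.23,9.801) -> (4.613,21.585) [heading=93, draw]
    LT 159: heading 93 -> 252
    FD 6.4: (4.613,21.585) -> (2.635,15.498) [heading=252, draw]
    -- iteration 2/2 --
    FD 11.8: (2.635,15.498) -> (-1.011,4.276) [heading=252, draw]
    LT 159: heading 252 -> 51
    FD 6.4: (-1.011,4.276) -> (3.016,9.25) [heading=51, draw]
  ]
  -- iteration 3/3 --
  RT 45: heading 51 -> 6
  BK 7: (3.016,9.25) -> (-3.945,8.518) [heading=6, draw]
  RT 90: heading 6 -> 276
  REPEAT 2 [
    -- iteration 1/2 --
    FD 11.8: (-3.945,8.518) -> (-2.712,-3.217) [heading=276, draw]
    LT 159: heading 276 -> 75
    FD 6.4: (-2.712,-3.217) -> (-1.056,2.965) [heading=75, draw]
    -- iteration 2/2 --
    FD 11.8: (-1.056,2.965) -> (1.999,14.363) [heading=75, draw]
    LT 159: heading 75 -> 234
    FD 6.4: (1.999,14.363) -> (-1.763,9.185) [heading=234, draw]
  ]
]
Final: pos=(-1.763,9.185), heading=234, 15 segment(s) drawn

Answer: 234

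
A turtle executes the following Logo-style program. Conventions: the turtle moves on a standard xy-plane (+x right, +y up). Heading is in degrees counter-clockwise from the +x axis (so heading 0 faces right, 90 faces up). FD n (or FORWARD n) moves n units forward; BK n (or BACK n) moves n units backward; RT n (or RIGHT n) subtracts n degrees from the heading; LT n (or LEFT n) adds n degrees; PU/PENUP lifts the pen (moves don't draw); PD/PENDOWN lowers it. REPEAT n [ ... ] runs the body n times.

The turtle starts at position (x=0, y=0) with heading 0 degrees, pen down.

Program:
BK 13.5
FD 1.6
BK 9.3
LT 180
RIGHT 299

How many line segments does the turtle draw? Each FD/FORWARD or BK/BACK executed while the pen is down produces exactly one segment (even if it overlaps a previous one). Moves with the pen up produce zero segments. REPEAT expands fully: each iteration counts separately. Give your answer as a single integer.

Answer: 3

Derivation:
Executing turtle program step by step:
Start: pos=(0,0), heading=0, pen down
BK 13.5: (0,0) -> (-13.5,0) [heading=0, draw]
FD 1.6: (-13.5,0) -> (-11.9,0) [heading=0, draw]
BK 9.3: (-11.9,0) -> (-21.2,0) [heading=0, draw]
LT 180: heading 0 -> 180
RT 299: heading 180 -> 241
Final: pos=(-21.2,0), heading=241, 3 segment(s) drawn
Segments drawn: 3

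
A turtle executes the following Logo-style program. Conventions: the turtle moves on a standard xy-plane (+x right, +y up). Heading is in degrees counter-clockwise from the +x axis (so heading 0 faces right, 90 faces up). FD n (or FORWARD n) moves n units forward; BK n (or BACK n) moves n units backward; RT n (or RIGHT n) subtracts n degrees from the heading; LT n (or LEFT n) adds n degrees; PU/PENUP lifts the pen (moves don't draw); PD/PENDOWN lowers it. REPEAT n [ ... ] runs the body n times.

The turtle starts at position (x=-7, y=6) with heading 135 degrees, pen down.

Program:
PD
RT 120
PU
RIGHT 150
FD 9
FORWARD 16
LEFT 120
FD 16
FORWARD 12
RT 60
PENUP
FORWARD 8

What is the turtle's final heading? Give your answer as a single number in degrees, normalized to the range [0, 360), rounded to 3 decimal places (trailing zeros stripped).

Answer: 285

Derivation:
Executing turtle program step by step:
Start: pos=(-7,6), heading=135, pen down
PD: pen down
RT 120: heading 135 -> 15
PU: pen up
RT 150: heading 15 -> 225
FD 9: (-7,6) -> (-13.364,-0.364) [heading=225, move]
FD 16: (-13.364,-0.364) -> (-24.678,-11.678) [heading=225, move]
LT 120: heading 225 -> 345
FD 16: (-24.678,-11.678) -> (-9.223,-15.819) [heading=345, move]
FD 12: (-9.223,-15.819) -> (2.368,-18.925) [heading=345, move]
RT 60: heading 345 -> 285
PU: pen up
FD 8: (2.368,-18.925) -> (4.439,-26.652) [heading=285, move]
Final: pos=(4.439,-26.652), heading=285, 0 segment(s) drawn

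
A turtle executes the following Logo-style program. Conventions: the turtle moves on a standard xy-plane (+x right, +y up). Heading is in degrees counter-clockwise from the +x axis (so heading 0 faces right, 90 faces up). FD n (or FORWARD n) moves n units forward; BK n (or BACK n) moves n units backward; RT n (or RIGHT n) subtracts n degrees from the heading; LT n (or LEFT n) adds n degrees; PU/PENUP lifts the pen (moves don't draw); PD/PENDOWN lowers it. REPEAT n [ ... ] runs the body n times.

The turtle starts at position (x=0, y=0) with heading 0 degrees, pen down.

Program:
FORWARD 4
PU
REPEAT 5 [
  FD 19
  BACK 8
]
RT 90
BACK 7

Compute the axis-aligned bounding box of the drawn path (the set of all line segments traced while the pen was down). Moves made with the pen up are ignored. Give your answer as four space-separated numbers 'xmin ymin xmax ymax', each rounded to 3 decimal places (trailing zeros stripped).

Answer: 0 0 4 0

Derivation:
Executing turtle program step by step:
Start: pos=(0,0), heading=0, pen down
FD 4: (0,0) -> (4,0) [heading=0, draw]
PU: pen up
REPEAT 5 [
  -- iteration 1/5 --
  FD 19: (4,0) -> (23,0) [heading=0, move]
  BK 8: (23,0) -> (15,0) [heading=0, move]
  -- iteration 2/5 --
  FD 19: (15,0) -> (34,0) [heading=0, move]
  BK 8: (34,0) -> (26,0) [heading=0, move]
  -- iteration 3/5 --
  FD 19: (26,0) -> (45,0) [heading=0, move]
  BK 8: (45,0) -> (37,0) [heading=0, move]
  -- iteration 4/5 --
  FD 19: (37,0) -> (56,0) [heading=0, move]
  BK 8: (56,0) -> (48,0) [heading=0, move]
  -- iteration 5/5 --
  FD 19: (48,0) -> (67,0) [heading=0, move]
  BK 8: (67,0) -> (59,0) [heading=0, move]
]
RT 90: heading 0 -> 270
BK 7: (59,0) -> (59,7) [heading=270, move]
Final: pos=(59,7), heading=270, 1 segment(s) drawn

Segment endpoints: x in {0, 4}, y in {0}
xmin=0, ymin=0, xmax=4, ymax=0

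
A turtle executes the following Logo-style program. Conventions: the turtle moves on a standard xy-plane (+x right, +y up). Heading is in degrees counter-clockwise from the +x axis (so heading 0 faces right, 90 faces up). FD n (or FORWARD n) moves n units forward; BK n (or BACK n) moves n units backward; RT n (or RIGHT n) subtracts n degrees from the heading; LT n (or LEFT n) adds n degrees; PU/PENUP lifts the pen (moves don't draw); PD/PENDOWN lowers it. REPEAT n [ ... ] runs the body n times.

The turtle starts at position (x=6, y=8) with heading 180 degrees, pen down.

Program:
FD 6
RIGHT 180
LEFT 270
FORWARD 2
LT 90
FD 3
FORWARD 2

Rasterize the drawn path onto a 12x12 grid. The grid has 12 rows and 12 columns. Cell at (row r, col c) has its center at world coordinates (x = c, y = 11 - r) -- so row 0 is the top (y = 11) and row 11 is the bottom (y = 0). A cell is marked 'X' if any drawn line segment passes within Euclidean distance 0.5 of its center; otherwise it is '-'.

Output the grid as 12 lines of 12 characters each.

Segment 0: (6,8) -> (0,8)
Segment 1: (0,8) -> (-0,6)
Segment 2: (-0,6) -> (3,6)
Segment 3: (3,6) -> (5,6)

Answer: ------------
------------
------------
XXXXXXX-----
X-----------
XXXXXX------
------------
------------
------------
------------
------------
------------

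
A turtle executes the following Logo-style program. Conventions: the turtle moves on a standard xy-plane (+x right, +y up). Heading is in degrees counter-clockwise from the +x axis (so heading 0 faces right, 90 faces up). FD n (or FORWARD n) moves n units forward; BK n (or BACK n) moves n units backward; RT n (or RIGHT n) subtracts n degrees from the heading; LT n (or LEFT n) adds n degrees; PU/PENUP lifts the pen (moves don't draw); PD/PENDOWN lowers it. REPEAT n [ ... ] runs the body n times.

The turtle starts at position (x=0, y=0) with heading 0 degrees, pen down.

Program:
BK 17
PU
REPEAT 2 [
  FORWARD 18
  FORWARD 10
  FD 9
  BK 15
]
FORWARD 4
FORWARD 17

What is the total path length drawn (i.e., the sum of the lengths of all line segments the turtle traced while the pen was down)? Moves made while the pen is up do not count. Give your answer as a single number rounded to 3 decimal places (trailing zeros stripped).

Executing turtle program step by step:
Start: pos=(0,0), heading=0, pen down
BK 17: (0,0) -> (-17,0) [heading=0, draw]
PU: pen up
REPEAT 2 [
  -- iteration 1/2 --
  FD 18: (-17,0) -> (1,0) [heading=0, move]
  FD 10: (1,0) -> (11,0) [heading=0, move]
  FD 9: (11,0) -> (20,0) [heading=0, move]
  BK 15: (20,0) -> (5,0) [heading=0, move]
  -- iteration 2/2 --
  FD 18: (5,0) -> (23,0) [heading=0, move]
  FD 10: (23,0) -> (33,0) [heading=0, move]
  FD 9: (33,0) -> (42,0) [heading=0, move]
  BK 15: (42,0) -> (27,0) [heading=0, move]
]
FD 4: (27,0) -> (31,0) [heading=0, move]
FD 17: (31,0) -> (48,0) [heading=0, move]
Final: pos=(48,0), heading=0, 1 segment(s) drawn

Segment lengths:
  seg 1: (0,0) -> (-17,0), length = 17
Total = 17

Answer: 17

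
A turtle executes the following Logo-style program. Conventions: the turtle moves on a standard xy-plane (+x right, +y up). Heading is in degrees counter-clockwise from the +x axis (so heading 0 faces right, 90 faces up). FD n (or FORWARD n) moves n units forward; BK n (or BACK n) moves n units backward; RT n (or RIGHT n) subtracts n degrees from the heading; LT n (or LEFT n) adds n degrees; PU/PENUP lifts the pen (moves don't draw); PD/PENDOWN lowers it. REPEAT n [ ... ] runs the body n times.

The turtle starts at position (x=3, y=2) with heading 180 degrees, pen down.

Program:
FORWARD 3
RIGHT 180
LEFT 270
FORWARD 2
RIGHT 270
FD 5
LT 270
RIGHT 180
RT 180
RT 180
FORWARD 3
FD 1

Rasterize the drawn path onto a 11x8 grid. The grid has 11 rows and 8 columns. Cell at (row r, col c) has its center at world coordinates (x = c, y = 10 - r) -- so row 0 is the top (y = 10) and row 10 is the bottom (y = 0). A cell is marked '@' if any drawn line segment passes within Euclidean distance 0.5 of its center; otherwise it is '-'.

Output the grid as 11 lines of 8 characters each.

Answer: --------
--------
--------
--------
--------
--------
-----@--
-----@--
@@@@-@--
@----@--
@@@@@@--

Derivation:
Segment 0: (3,2) -> (0,2)
Segment 1: (0,2) -> (-0,0)
Segment 2: (-0,0) -> (5,0)
Segment 3: (5,0) -> (5,3)
Segment 4: (5,3) -> (5,4)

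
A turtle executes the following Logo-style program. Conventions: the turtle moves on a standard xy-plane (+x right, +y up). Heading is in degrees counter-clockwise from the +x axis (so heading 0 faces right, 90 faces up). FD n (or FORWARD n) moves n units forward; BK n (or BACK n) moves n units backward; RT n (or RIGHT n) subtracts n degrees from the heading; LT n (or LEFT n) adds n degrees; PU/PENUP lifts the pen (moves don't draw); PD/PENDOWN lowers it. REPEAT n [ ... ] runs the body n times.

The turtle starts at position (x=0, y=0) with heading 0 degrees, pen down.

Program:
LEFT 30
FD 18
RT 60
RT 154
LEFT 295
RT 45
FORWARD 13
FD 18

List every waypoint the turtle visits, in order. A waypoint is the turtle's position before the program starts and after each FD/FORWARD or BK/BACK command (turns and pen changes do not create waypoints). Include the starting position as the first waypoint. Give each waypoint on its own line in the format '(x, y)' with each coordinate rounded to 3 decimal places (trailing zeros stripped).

Executing turtle program step by step:
Start: pos=(0,0), heading=0, pen down
LT 30: heading 0 -> 30
FD 18: (0,0) -> (15.588,9) [heading=30, draw]
RT 60: heading 30 -> 330
RT 154: heading 330 -> 176
LT 295: heading 176 -> 111
RT 45: heading 111 -> 66
FD 13: (15.588,9) -> (20.876,20.876) [heading=66, draw]
FD 18: (20.876,20.876) -> (28.197,37.32) [heading=66, draw]
Final: pos=(28.197,37.32), heading=66, 3 segment(s) drawn
Waypoints (4 total):
(0, 0)
(15.588, 9)
(20.876, 20.876)
(28.197, 37.32)

Answer: (0, 0)
(15.588, 9)
(20.876, 20.876)
(28.197, 37.32)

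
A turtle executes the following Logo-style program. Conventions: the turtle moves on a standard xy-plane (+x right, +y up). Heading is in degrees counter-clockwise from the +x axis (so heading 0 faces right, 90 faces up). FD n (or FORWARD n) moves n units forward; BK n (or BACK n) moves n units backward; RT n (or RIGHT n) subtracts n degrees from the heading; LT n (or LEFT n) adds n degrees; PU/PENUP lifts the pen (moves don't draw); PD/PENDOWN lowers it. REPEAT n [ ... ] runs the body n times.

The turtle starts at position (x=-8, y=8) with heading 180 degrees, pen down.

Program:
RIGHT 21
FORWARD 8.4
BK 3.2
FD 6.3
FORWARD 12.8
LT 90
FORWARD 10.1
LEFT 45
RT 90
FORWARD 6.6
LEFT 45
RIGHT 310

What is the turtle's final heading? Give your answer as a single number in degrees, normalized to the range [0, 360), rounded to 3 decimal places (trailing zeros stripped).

Executing turtle program step by step:
Start: pos=(-8,8), heading=180, pen down
RT 21: heading 180 -> 159
FD 8.4: (-8,8) -> (-15.842,11.01) [heading=159, draw]
BK 3.2: (-15.842,11.01) -> (-12.855,9.864) [heading=159, draw]
FD 6.3: (-12.855,9.864) -> (-18.736,12.121) [heading=159, draw]
FD 12.8: (-18.736,12.121) -> (-30.686,16.708) [heading=159, draw]
LT 90: heading 159 -> 249
FD 10.1: (-30.686,16.708) -> (-34.306,7.279) [heading=249, draw]
LT 45: heading 249 -> 294
RT 90: heading 294 -> 204
FD 6.6: (-34.306,7.279) -> (-40.335,4.595) [heading=204, draw]
LT 45: heading 204 -> 249
RT 310: heading 249 -> 299
Final: pos=(-40.335,4.595), heading=299, 6 segment(s) drawn

Answer: 299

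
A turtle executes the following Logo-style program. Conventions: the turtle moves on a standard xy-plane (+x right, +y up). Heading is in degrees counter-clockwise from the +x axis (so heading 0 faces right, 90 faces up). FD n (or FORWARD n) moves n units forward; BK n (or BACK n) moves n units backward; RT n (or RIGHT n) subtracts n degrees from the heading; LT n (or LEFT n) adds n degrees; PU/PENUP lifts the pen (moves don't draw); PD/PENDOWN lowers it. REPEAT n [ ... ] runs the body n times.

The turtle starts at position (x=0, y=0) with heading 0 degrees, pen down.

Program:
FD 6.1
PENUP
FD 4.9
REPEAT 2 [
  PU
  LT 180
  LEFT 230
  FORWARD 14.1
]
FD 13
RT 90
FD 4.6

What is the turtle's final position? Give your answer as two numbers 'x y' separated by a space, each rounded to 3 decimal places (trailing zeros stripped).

Executing turtle program step by step:
Start: pos=(0,0), heading=0, pen down
FD 6.1: (0,0) -> (6.1,0) [heading=0, draw]
PU: pen up
FD 4.9: (6.1,0) -> (11,0) [heading=0, move]
REPEAT 2 [
  -- iteration 1/2 --
  PU: pen up
  LT 180: heading 0 -> 180
  LT 230: heading 180 -> 50
  FD 14.1: (11,0) -> (20.063,10.801) [heading=50, move]
  -- iteration 2/2 --
  PU: pen up
  LT 180: heading 50 -> 230
  LT 230: heading 230 -> 100
  FD 14.1: (20.063,10.801) -> (17.615,24.687) [heading=100, move]
]
FD 13: (17.615,24.687) -> (15.357,37.49) [heading=100, move]
RT 90: heading 100 -> 10
FD 4.6: (15.357,37.49) -> (19.888,38.288) [heading=10, move]
Final: pos=(19.888,38.288), heading=10, 1 segment(s) drawn

Answer: 19.888 38.288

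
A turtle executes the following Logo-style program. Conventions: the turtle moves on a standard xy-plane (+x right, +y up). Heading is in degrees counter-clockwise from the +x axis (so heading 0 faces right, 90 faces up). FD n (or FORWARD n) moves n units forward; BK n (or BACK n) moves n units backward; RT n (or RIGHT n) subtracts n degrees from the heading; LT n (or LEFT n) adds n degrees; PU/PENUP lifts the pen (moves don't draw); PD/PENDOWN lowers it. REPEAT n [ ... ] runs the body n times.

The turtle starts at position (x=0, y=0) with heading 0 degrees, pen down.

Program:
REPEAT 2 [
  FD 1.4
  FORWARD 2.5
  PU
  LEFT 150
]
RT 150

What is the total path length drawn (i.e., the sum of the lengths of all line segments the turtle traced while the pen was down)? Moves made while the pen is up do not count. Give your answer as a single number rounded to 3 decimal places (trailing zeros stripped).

Executing turtle program step by step:
Start: pos=(0,0), heading=0, pen down
REPEAT 2 [
  -- iteration 1/2 --
  FD 1.4: (0,0) -> (1.4,0) [heading=0, draw]
  FD 2.5: (1.4,0) -> (3.9,0) [heading=0, draw]
  PU: pen up
  LT 150: heading 0 -> 150
  -- iteration 2/2 --
  FD 1.4: (3.9,0) -> (2.688,0.7) [heading=150, move]
  FD 2.5: (2.688,0.7) -> (0.523,1.95) [heading=150, move]
  PU: pen up
  LT 150: heading 150 -> 300
]
RT 150: heading 300 -> 150
Final: pos=(0.523,1.95), heading=150, 2 segment(s) drawn

Segment lengths:
  seg 1: (0,0) -> (1.4,0), length = 1.4
  seg 2: (1.4,0) -> (3.9,0), length = 2.5
Total = 3.9

Answer: 3.9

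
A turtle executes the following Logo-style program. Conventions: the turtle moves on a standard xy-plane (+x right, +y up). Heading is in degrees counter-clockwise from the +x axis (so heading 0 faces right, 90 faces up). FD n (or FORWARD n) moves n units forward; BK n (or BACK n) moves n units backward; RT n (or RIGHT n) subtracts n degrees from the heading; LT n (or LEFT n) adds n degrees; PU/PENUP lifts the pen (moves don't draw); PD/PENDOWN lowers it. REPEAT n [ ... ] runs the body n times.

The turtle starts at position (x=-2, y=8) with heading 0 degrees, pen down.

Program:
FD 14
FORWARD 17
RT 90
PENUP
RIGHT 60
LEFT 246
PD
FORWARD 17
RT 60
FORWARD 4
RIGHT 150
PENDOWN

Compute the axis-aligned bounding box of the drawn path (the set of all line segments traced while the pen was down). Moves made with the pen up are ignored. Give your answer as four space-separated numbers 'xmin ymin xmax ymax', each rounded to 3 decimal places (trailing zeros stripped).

Answer: -2 8 30.459 27.258

Derivation:
Executing turtle program step by step:
Start: pos=(-2,8), heading=0, pen down
FD 14: (-2,8) -> (12,8) [heading=0, draw]
FD 17: (12,8) -> (29,8) [heading=0, draw]
RT 90: heading 0 -> 270
PU: pen up
RT 60: heading 270 -> 210
LT 246: heading 210 -> 96
PD: pen down
FD 17: (29,8) -> (27.223,24.907) [heading=96, draw]
RT 60: heading 96 -> 36
FD 4: (27.223,24.907) -> (30.459,27.258) [heading=36, draw]
RT 150: heading 36 -> 246
PD: pen down
Final: pos=(30.459,27.258), heading=246, 4 segment(s) drawn

Segment endpoints: x in {-2, 12, 27.223, 29, 30.459}, y in {8, 24.907, 27.258}
xmin=-2, ymin=8, xmax=30.459, ymax=27.258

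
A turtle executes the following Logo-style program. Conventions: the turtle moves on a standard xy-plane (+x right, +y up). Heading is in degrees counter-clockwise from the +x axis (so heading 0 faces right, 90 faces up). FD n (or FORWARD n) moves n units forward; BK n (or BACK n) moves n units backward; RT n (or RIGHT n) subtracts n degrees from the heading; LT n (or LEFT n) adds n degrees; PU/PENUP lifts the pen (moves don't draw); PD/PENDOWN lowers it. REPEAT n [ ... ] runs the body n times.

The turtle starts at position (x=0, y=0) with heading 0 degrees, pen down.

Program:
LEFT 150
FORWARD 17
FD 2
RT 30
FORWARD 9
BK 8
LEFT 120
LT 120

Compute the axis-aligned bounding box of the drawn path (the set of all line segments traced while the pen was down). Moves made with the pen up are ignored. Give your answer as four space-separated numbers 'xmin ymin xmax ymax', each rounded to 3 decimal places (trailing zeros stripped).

Executing turtle program step by step:
Start: pos=(0,0), heading=0, pen down
LT 150: heading 0 -> 150
FD 17: (0,0) -> (-14.722,8.5) [heading=150, draw]
FD 2: (-14.722,8.5) -> (-16.454,9.5) [heading=150, draw]
RT 30: heading 150 -> 120
FD 9: (-16.454,9.5) -> (-20.954,17.294) [heading=120, draw]
BK 8: (-20.954,17.294) -> (-16.954,10.366) [heading=120, draw]
LT 120: heading 120 -> 240
LT 120: heading 240 -> 0
Final: pos=(-16.954,10.366), heading=0, 4 segment(s) drawn

Segment endpoints: x in {-20.954, -16.954, -16.454, -14.722, 0}, y in {0, 8.5, 9.5, 10.366, 17.294}
xmin=-20.954, ymin=0, xmax=0, ymax=17.294

Answer: -20.954 0 0 17.294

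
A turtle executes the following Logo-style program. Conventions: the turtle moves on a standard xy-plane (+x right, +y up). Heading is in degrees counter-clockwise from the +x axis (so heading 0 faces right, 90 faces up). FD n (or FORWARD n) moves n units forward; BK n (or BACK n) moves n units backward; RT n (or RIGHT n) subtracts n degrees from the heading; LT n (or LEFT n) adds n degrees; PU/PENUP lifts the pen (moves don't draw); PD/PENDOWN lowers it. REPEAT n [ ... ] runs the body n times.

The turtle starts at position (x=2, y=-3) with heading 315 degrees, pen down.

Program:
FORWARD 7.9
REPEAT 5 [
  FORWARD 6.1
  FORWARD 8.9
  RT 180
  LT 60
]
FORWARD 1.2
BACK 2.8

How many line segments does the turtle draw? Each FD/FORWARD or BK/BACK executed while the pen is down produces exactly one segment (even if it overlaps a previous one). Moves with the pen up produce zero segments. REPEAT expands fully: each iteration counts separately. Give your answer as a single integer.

Answer: 13

Derivation:
Executing turtle program step by step:
Start: pos=(2,-3), heading=315, pen down
FD 7.9: (2,-3) -> (7.586,-8.586) [heading=315, draw]
REPEAT 5 [
  -- iteration 1/5 --
  FD 6.1: (7.586,-8.586) -> (11.899,-12.899) [heading=315, draw]
  FD 8.9: (11.899,-12.899) -> (18.193,-19.193) [heading=315, draw]
  RT 180: heading 315 -> 135
  LT 60: heading 135 -> 195
  -- iteration 2/5 --
  FD 6.1: (18.193,-19.193) -> (12.301,-20.772) [heading=195, draw]
  FD 8.9: (12.301,-20.772) -> (3.704,-23.075) [heading=195, draw]
  RT 180: heading 195 -> 15
  LT 60: heading 15 -> 75
  -- iteration 3/5 --
  FD 6.1: (3.704,-23.075) -> (5.283,-17.183) [heading=75, draw]
  FD 8.9: (5.283,-17.183) -> (7.586,-8.586) [heading=75, draw]
  RT 180: heading 75 -> 255
  LT 60: heading 255 -> 315
  -- iteration 4/5 --
  FD 6.1: (7.586,-8.586) -> (11.899,-12.899) [heading=315, draw]
  FD 8.9: (11.899,-12.899) -> (18.193,-19.193) [heading=315, draw]
  RT 180: heading 315 -> 135
  LT 60: heading 135 -> 195
  -- iteration 5/5 --
  FD 6.1: (18.193,-19.193) -> (12.301,-20.772) [heading=195, draw]
  FD 8.9: (12.301,-20.772) -> (3.704,-23.075) [heading=195, draw]
  RT 180: heading 195 -> 15
  LT 60: heading 15 -> 75
]
FD 1.2: (3.704,-23.075) -> (4.014,-21.916) [heading=75, draw]
BK 2.8: (4.014,-21.916) -> (3.29,-24.621) [heading=75, draw]
Final: pos=(3.29,-24.621), heading=75, 13 segment(s) drawn
Segments drawn: 13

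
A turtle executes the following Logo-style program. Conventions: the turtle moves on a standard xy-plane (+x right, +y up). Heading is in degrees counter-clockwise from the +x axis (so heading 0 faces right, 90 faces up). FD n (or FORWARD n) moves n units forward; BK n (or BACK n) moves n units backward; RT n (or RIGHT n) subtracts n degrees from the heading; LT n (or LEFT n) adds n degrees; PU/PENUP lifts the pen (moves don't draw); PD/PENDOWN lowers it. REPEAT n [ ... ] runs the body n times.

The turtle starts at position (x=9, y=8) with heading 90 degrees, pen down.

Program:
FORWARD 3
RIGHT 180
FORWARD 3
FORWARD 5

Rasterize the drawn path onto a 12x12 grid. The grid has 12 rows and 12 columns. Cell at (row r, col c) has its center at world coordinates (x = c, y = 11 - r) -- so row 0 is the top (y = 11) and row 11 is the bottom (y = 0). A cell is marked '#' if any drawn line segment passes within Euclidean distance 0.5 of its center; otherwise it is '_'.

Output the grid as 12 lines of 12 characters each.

Answer: _________#__
_________#__
_________#__
_________#__
_________#__
_________#__
_________#__
_________#__
_________#__
____________
____________
____________

Derivation:
Segment 0: (9,8) -> (9,11)
Segment 1: (9,11) -> (9,8)
Segment 2: (9,8) -> (9,3)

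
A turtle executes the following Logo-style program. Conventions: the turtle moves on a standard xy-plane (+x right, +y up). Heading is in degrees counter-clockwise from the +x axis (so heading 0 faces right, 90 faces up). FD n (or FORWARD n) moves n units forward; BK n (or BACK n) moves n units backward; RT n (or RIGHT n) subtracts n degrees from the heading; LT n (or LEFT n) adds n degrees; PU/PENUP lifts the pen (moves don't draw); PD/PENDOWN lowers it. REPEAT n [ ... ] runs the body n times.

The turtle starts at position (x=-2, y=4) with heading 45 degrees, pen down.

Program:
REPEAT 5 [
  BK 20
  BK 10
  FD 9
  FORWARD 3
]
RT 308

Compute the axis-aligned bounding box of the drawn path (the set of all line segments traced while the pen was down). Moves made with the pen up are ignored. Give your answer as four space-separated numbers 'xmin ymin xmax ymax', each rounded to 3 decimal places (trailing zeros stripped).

Answer: -74.125 -68.125 -2 4

Derivation:
Executing turtle program step by step:
Start: pos=(-2,4), heading=45, pen down
REPEAT 5 [
  -- iteration 1/5 --
  BK 20: (-2,4) -> (-16.142,-10.142) [heading=45, draw]
  BK 10: (-16.142,-10.142) -> (-23.213,-17.213) [heading=45, draw]
  FD 9: (-23.213,-17.213) -> (-16.849,-10.849) [heading=45, draw]
  FD 3: (-16.849,-10.849) -> (-14.728,-8.728) [heading=45, draw]
  -- iteration 2/5 --
  BK 20: (-14.728,-8.728) -> (-28.87,-22.87) [heading=45, draw]
  BK 10: (-28.87,-22.87) -> (-35.941,-29.941) [heading=45, draw]
  FD 9: (-35.941,-29.941) -> (-29.577,-23.577) [heading=45, draw]
  FD 3: (-29.577,-23.577) -> (-27.456,-21.456) [heading=45, draw]
  -- iteration 3/5 --
  BK 20: (-27.456,-21.456) -> (-41.598,-35.598) [heading=45, draw]
  BK 10: (-41.598,-35.598) -> (-48.669,-42.669) [heading=45, draw]
  FD 9: (-48.669,-42.669) -> (-42.305,-36.305) [heading=45, draw]
  FD 3: (-42.305,-36.305) -> (-40.184,-34.184) [heading=45, draw]
  -- iteration 4/5 --
  BK 20: (-40.184,-34.184) -> (-54.326,-48.326) [heading=45, draw]
  BK 10: (-54.326,-48.326) -> (-61.397,-55.397) [heading=45, draw]
  FD 9: (-61.397,-55.397) -> (-55.033,-49.033) [heading=45, draw]
  FD 3: (-55.033,-49.033) -> (-52.912,-46.912) [heading=45, draw]
  -- iteration 5/5 --
  BK 20: (-52.912,-46.912) -> (-67.054,-61.054) [heading=45, draw]
  BK 10: (-67.054,-61.054) -> (-74.125,-68.125) [heading=45, draw]
  FD 9: (-74.125,-68.125) -> (-67.761,-61.761) [heading=45, draw]
  FD 3: (-67.761,-61.761) -> (-65.64,-59.64) [heading=45, draw]
]
RT 308: heading 45 -> 97
Final: pos=(-65.64,-59.64), heading=97, 20 segment(s) drawn

Segment endpoints: x in {-74.125, -67.761, -67.054, -65.64, -61.397, -55.033, -54.326, -52.912, -48.669, -42.305, -41.598, -40.184, -35.941, -29.577, -28.87, -27.456, -23.213, -16.849, -16.142, -14.728, -2}, y in {-68.125, -61.761, -61.054, -59.64, -55.397, -49.033, -48.326, -46.912, -42.669, -36.305, -35.598, -34.184, -29.941, -23.577, -22.87, -21.456, -17.213, -10.849, -10.142, -8.728, 4}
xmin=-74.125, ymin=-68.125, xmax=-2, ymax=4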